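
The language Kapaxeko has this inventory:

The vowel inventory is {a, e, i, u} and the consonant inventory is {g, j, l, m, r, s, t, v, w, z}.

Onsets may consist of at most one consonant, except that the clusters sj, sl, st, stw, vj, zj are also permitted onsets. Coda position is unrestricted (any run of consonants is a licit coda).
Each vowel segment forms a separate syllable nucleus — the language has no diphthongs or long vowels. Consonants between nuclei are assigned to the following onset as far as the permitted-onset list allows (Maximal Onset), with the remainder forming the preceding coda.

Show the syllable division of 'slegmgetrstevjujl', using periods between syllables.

Vowels present: e, e, e, u; each is a nucleus, giving 4 syllables.
V1 /e/ – V2 /e/: /gmg/ — longest licit onset from the right is /g/, leaving /gm/ as coda.
V2 /e/ – V3 /e/: /trst/; trying suffixes from longest down, /st/ is the first permitted one, so coda /tr/ | onset /st/.
V3 /e/ – V4 /u/: /vj/ — entire cluster is a permitted onset → onset /vj/, coda ∅.

slegm.getr.ste.vjujl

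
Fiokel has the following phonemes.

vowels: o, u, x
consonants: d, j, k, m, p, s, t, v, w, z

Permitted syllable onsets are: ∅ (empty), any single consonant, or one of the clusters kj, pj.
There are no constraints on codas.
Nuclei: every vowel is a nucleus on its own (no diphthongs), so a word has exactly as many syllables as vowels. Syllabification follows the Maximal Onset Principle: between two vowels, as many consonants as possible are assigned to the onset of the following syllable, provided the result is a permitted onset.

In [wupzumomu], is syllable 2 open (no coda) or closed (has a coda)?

The vowels are u, u, o, u — 4 nuclei, so 4 syllables.
σ1/σ2 boundary: /pz/ — longest licit onset from the right is /z/, leaving /p/ as coda.
σ2/σ3 boundary: /m/ is a single consonant, so it becomes the next onset.
σ3/σ4 boundary: just /m/ — single C goes to the following onset.
Result: wup.zu.mo.mu.
Syllable 2 is /zu/; it ends in its nucleus with no coda, so it is open.

open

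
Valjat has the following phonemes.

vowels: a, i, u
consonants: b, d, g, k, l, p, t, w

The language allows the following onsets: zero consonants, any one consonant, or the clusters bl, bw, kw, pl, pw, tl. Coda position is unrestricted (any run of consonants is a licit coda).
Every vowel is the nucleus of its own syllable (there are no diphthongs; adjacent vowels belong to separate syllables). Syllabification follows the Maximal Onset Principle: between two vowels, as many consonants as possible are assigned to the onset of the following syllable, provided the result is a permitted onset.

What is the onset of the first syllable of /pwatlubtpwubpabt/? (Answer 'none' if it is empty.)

Vowels present: a, u, u, a; each is a nucleus, giving 4 syllables.
/a…u/ gap (V1→V2): /tl/ — entire cluster is a permitted onset → onset /tl/, coda ∅.
/u…u/ gap (V2→V3): /btpw/; trying suffixes from longest down, /pw/ is the first permitted one, so coda /bt/ | onset /pw/.
/u…a/ gap (V3→V4): cluster /bp/ — the longest permitted-onset suffix is /p/; onset = /p/, preceding coda = /b/.
Result: pwa.tlubt.pwub.pabt.
Syllable 1 is /pwa/: onset /pw/, nucleus /a/, coda ∅.

pw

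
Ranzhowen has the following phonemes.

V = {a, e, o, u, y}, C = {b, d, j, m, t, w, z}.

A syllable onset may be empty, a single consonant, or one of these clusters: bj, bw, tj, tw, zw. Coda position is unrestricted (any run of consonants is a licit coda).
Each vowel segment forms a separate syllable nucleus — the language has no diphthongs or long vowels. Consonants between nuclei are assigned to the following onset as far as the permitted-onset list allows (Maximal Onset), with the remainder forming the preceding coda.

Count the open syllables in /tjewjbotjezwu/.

3

The vowels are e, o, e, u — 4 nuclei, so 4 syllables.
/e…o/ gap (V1→V2): /wjb/ splits as /wj/ + /b/ (/b/ is the longest suffix that is a licit onset).
/o…e/ gap (V2→V3): /tj/ is a licit onset in full, so it all attaches to the next syllable.
/e…u/ gap (V3→V4): /zw/ — entire cluster is a permitted onset → onset /zw/, coda ∅.
Syllabification: tjewj.bo.tje.zwu.
Classifying each syllable: /tjewj/ (closed), /bo/ (open), /tje/ (open), /zwu/ (open).
Open syllables: 3.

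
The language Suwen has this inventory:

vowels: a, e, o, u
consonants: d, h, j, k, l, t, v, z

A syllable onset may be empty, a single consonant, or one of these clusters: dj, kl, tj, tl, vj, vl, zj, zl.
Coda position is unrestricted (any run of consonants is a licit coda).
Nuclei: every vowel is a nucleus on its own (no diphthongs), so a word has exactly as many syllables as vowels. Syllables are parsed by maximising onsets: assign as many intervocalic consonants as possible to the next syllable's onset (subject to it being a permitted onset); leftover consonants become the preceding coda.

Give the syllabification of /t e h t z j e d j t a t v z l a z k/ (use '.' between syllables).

Vowels present: e, e, a, a; each is a nucleus, giving 4 syllables.
Between /e/ (V1) and /e/ (V2): /htzj/; trying suffixes from longest down, /zj/ is the first permitted one, so coda /ht/ | onset /zj/.
Between /e/ (V2) and /a/ (V3): /djt/ — longest licit onset from the right is /t/, leaving /dj/ as coda.
Between /a/ (V3) and /a/ (V4): /tvzl/ — longest licit onset from the right is /zl/, leaving /tv/ as coda.

teht.zjedj.tatv.zlazk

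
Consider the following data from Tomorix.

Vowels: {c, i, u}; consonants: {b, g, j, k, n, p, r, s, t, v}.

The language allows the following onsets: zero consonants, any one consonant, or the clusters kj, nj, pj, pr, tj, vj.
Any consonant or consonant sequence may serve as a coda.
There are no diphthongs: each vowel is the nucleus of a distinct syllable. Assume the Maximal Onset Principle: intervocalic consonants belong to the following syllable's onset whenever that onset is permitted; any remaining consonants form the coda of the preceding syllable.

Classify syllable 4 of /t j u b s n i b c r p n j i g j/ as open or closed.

closed

Vowels present: u, i, c, i; each is a nucleus, giving 4 syllables.
σ1/σ2 boundary: /bsn/; trying suffixes from longest down, /n/ is the first permitted one, so coda /bs/ | onset /n/.
σ2/σ3 boundary: /b/ is a single consonant, so it becomes the next onset.
σ3/σ4 boundary: cluster /rpnj/ — the longest permitted-onset suffix is /nj/; onset = /nj/, preceding coda = /rp/.
So the parse is tjubs.ni.bcrp.njigj.
Syllable 4 is /njigj/ with coda /gj/, so it is closed.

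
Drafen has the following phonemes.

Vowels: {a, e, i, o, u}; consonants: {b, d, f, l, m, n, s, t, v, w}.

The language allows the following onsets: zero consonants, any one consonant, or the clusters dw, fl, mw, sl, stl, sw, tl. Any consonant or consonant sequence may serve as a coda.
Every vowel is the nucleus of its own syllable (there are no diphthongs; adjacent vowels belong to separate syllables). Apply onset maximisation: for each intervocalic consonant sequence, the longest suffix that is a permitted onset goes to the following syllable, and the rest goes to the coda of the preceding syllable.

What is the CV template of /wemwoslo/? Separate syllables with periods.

CV.CCV.CCV

The vowels are e, o, o — 3 nuclei, so 3 syllables.
/e…o/ gap (V1→V2): /mw/ — entire cluster is a permitted onset → onset /mw/, coda ∅.
/o…o/ gap (V2→V3): /sl/ is a licit onset in full, so it all attaches to the next syllable.
Result: we.mwo.slo.
Mapping each syllable to C/V: /we/ → CV, /mwo/ → CCV, /slo/ → CCV.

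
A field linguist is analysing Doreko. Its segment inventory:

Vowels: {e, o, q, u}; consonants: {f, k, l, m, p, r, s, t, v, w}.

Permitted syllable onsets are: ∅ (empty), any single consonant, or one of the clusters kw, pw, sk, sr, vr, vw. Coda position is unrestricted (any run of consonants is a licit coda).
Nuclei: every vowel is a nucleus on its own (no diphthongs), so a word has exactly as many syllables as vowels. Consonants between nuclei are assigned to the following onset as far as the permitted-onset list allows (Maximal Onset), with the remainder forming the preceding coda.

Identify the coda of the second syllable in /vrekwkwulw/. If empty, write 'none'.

Vowels present: e, u; each is a nucleus, giving 2 syllables.
σ1/σ2 boundary: /kwkw/ — longest licit onset from the right is /kw/, leaving /kw/ as coda.
So the parse is vrekw.kwulw.
Syllable 2 is /kwulw/: onset /kw/, nucleus /u/, coda /lw/.

lw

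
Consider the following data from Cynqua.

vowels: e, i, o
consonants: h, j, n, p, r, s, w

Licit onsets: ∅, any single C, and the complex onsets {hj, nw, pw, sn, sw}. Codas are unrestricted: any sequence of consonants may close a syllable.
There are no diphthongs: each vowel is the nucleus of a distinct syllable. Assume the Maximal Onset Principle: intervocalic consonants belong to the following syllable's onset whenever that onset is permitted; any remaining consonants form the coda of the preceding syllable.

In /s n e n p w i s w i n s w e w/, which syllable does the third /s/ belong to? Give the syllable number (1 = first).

Vowels present: e, i, i, e; each is a nucleus, giving 4 syllables.
Between /e/ (V1) and /i/ (V2): /npw/ — longest licit onset from the right is /pw/, leaving /n/ as coda.
Between /i/ (V2) and /i/ (V3): /sw/ is a licit onset in full, so it all attaches to the next syllable.
Between /i/ (V3) and /e/ (V4): cluster /nsw/ — the longest permitted-onset suffix is /sw/; onset = /sw/, preceding coda = /n/.
Putting it together: snen.pwi.swin.swew.
The third /s/ is in the onset of syllable 4 (/swew/).

4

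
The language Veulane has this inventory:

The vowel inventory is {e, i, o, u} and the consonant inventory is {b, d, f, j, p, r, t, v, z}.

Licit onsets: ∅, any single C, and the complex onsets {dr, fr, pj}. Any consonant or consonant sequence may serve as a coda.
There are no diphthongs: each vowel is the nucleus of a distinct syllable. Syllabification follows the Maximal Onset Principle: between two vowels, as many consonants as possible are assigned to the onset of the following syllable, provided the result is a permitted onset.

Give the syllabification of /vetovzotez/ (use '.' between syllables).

The vowels are e, o, o, e — 4 nuclei, so 4 syllables.
σ1/σ2 boundary: /t/ → onset of the next syllable (single consonants are always licit onsets).
σ2/σ3 boundary: /vz/ — longest licit onset from the right is /z/, leaving /v/ as coda.
σ3/σ4 boundary: /t/ is a single consonant, so it becomes the next onset.

ve.tov.zo.tez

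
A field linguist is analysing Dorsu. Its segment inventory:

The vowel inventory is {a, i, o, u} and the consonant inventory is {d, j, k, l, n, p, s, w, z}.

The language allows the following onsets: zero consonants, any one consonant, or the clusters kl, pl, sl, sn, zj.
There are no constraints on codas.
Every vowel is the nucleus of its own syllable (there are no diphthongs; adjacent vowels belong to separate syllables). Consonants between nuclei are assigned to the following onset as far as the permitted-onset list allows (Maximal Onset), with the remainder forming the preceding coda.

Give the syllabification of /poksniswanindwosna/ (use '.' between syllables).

The vowels are o, i, a, i, o, a — 6 nuclei, so 6 syllables.
V1 /o/ – V2 /i/: /ksn/; trying suffixes from longest down, /sn/ is the first permitted one, so coda /k/ | onset /sn/.
V2 /i/ – V3 /a/: cluster /sw/ — the longest permitted-onset suffix is /w/; onset = /w/, preceding coda = /s/.
V3 /a/ – V4 /i/: /n/ → onset of the next syllable (single consonants are always licit onsets).
V4 /i/ – V5 /o/: /ndw/ splits as /nd/ + /w/ (/w/ is the longest suffix that is a licit onset).
V5 /o/ – V6 /a/: /sn/ is a licit onset in full, so it all attaches to the next syllable.

pok.snis.wa.nind.wo.sna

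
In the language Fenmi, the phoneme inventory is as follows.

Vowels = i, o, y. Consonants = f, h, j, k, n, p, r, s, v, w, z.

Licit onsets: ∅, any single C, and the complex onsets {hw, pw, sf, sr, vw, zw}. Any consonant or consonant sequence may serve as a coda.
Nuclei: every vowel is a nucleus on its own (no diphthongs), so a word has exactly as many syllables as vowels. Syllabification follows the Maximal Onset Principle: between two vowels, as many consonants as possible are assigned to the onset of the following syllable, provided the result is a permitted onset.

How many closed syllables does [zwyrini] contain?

Vowels present: y, i, i; each is a nucleus, giving 3 syllables.
σ1/σ2 boundary: /r/ → onset of the next syllable (single consonants are always licit onsets).
σ2/σ3 boundary: just /n/ — single C goes to the following onset.
So the parse is zwy.ri.ni.
Classifying each syllable: /zwy/ (open), /ri/ (open), /ni/ (open).
Closed syllables: 0.

0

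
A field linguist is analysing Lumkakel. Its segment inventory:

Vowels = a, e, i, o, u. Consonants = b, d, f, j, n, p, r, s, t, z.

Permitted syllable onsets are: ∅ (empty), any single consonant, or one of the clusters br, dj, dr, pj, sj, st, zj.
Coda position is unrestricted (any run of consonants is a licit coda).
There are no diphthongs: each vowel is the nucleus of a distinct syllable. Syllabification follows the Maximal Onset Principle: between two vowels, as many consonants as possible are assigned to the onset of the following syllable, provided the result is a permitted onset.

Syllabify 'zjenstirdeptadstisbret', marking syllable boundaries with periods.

Vowels present: e, i, e, a, i, e; each is a nucleus, giving 6 syllables.
V1 /e/ – V2 /i/: /nst/ — longest licit onset from the right is /st/, leaving /n/ as coda.
V2 /i/ – V3 /e/: cluster /rd/ — the longest permitted-onset suffix is /d/; onset = /d/, preceding coda = /r/.
V3 /e/ – V4 /a/: cluster /pt/ — the longest permitted-onset suffix is /t/; onset = /t/, preceding coda = /p/.
V4 /a/ – V5 /i/: cluster /dst/ — the longest permitted-onset suffix is /st/; onset = /st/, preceding coda = /d/.
V5 /i/ – V6 /e/: /sbr/ — longest licit onset from the right is /br/, leaving /s/ as coda.

zjen.stir.dep.tad.stis.bret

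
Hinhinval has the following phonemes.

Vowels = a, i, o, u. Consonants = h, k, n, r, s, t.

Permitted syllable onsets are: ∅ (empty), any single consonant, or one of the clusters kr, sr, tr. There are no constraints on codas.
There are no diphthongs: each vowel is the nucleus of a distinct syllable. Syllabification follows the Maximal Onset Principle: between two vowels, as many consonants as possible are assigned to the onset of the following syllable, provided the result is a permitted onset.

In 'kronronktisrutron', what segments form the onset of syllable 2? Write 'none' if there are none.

r

The vowels are o, o, i, u, o — 5 nuclei, so 5 syllables.
/o…o/ gap (V1→V2): cluster /nr/ — the longest permitted-onset suffix is /r/; onset = /r/, preceding coda = /n/.
/o…i/ gap (V2→V3): /nkt/ — longest licit onset from the right is /t/, leaving /nk/ as coda.
/i…u/ gap (V3→V4): /sr/ — entire cluster is a permitted onset → onset /sr/, coda ∅.
/u…o/ gap (V4→V5): /tr/ — entire cluster is a permitted onset → onset /tr/, coda ∅.
So the parse is kron.ronk.ti.sru.tron.
Syllable 2 is /ronk/: onset /r/, nucleus /o/, coda /nk/.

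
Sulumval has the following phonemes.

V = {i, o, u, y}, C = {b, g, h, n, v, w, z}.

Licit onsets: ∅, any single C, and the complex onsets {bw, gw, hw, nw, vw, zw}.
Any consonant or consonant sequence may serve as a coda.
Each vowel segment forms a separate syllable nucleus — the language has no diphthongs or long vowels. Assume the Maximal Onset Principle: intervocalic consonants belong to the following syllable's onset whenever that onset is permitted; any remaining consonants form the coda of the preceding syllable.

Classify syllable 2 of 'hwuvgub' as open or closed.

closed

The vowels are u, u — 2 nuclei, so 2 syllables.
σ1/σ2 boundary: /vg/ splits as /v/ + /g/ (/g/ is the longest suffix that is a licit onset).
So the parse is hwuv.gub.
Syllable 2 is /gub/ with coda /b/, so it is closed.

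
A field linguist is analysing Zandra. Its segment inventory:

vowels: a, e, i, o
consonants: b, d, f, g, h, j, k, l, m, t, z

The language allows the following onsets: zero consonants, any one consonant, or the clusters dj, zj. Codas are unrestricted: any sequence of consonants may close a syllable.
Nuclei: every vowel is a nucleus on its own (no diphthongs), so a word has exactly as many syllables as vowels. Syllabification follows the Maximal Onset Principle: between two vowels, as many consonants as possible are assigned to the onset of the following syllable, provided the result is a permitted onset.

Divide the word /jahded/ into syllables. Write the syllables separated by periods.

jah.ded

Nuclei (vowels): a, e → 2 syllables.
V1 /a/ – V2 /e/: cluster /hd/ — the longest permitted-onset suffix is /d/; onset = /d/, preceding coda = /h/.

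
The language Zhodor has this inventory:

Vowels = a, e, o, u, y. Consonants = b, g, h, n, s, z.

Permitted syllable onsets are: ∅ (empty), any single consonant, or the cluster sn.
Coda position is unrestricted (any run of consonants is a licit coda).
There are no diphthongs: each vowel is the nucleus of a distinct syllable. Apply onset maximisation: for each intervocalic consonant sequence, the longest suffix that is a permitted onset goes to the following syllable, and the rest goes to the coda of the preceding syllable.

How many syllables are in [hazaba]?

3

Vowels present: a, a, a; each is a nucleus, giving 3 syllables.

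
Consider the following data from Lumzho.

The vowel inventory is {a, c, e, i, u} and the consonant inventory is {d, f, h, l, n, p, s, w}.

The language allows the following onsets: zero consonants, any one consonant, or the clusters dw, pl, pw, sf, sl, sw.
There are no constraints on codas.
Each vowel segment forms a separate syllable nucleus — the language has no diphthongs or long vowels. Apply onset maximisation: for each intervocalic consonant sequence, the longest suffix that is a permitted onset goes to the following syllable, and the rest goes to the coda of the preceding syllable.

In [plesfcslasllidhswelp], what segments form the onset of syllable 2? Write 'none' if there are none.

sf

The vowels are e, c, a, i, e — 5 nuclei, so 5 syllables.
σ1/σ2 boundary: /sf/ — entire cluster is a permitted onset → onset /sf/, coda ∅.
σ2/σ3 boundary: cluster /sl/ — /sl/ is itself a permitted onset, so the whole cluster goes right; preceding coda = ∅.
σ3/σ4 boundary: /sll/ splits as /sl/ + /l/ (/l/ is the longest suffix that is a licit onset).
σ4/σ5 boundary: cluster /dhsw/ — the longest permitted-onset suffix is /sw/; onset = /sw/, preceding coda = /dh/.
So the parse is ple.sfc.slasl.lidh.swelp.
Syllable 2 is /sfc/: onset /sf/, nucleus /c/, coda ∅.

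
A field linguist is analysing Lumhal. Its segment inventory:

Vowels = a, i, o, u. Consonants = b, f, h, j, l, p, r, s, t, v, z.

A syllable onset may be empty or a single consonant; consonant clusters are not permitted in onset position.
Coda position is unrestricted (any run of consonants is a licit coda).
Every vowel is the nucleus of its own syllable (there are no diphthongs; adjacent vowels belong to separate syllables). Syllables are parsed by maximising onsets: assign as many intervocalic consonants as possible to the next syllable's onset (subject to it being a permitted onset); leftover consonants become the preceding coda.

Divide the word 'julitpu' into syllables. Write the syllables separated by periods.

Vowels present: u, i, u; each is a nucleus, giving 3 syllables.
Between /u/ (V1) and /i/ (V2): just /l/ — single C goes to the following onset.
Between /i/ (V2) and /u/ (V3): /tp/ — longest licit onset from the right is /p/, leaving /t/ as coda.

ju.lit.pu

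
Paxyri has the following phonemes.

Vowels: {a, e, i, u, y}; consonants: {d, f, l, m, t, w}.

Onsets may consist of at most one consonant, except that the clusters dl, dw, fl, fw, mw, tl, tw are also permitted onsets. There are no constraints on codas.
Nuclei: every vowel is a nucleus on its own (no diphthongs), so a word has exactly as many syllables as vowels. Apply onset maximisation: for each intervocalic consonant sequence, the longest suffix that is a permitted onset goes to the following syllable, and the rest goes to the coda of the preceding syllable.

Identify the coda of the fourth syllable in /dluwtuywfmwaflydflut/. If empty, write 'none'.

Nuclei (vowels): u, u, y, a, y, u → 6 syllables.
σ1/σ2 boundary: /wt/ — longest licit onset from the right is /t/, leaving /w/ as coda.
σ2/σ3 boundary: nothing intervenes; syllable break is V.V.
σ3/σ4 boundary: cluster /wfmw/ — the longest permitted-onset suffix is /mw/; onset = /mw/, preceding coda = /wf/.
σ4/σ5 boundary: cluster /fl/ — /fl/ is itself a permitted onset, so the whole cluster goes right; preceding coda = ∅.
σ5/σ6 boundary: /dfl/; trying suffixes from longest down, /fl/ is the first permitted one, so coda /d/ | onset /fl/.
Syllabification: dluw.tu.ywf.mwa.flyd.flut.
Syllable 4 is /mwa/: onset /mw/, nucleus /a/, coda ∅.

none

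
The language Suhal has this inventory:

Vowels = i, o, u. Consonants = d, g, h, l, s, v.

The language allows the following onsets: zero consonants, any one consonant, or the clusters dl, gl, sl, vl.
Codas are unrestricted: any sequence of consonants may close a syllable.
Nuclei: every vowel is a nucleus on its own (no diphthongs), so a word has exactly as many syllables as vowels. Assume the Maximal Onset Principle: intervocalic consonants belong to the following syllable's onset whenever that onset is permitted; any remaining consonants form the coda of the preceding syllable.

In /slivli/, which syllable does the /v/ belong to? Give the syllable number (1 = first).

The vowels are i, i — 2 nuclei, so 2 syllables.
V1 /i/ – V2 /i/: cluster /vl/ — /vl/ is itself a permitted onset, so the whole cluster goes right; preceding coda = ∅.
Result: sli.vli.
The /v/ is in the onset of syllable 2 (/vli/).

2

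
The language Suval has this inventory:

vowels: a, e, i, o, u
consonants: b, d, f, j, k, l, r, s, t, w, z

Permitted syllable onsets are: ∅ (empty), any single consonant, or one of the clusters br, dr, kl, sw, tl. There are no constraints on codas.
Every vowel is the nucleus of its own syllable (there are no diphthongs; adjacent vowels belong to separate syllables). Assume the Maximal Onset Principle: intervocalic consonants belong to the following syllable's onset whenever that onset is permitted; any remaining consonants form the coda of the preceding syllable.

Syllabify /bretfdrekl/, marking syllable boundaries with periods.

The vowels are e, e — 2 nuclei, so 2 syllables.
σ1/σ2 boundary: cluster /tfdr/ — the longest permitted-onset suffix is /dr/; onset = /dr/, preceding coda = /tf/.

bretf.drekl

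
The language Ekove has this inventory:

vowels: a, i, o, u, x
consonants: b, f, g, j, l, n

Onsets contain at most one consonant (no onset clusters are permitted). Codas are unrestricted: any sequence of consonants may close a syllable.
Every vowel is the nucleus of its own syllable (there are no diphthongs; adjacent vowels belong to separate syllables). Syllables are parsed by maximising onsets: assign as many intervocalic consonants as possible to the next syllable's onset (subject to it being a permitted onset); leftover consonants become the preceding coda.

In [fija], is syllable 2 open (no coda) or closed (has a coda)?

Nuclei (vowels): i, a → 2 syllables.
V1 /i/ – V2 /a/: /j/ is a single consonant, so it becomes the next onset.
So the parse is fi.ja.
Syllable 2 is /ja/; it ends in its nucleus with no coda, so it is open.

open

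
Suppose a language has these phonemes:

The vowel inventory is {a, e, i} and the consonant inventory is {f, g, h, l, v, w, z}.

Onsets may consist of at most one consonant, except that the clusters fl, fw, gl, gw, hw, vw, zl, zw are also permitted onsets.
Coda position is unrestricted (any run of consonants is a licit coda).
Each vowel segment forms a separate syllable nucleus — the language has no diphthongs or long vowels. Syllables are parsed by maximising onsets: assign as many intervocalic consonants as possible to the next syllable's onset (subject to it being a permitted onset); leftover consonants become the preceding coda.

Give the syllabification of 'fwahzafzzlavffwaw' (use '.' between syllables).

fwah.zafz.zlavf.fwaw

Vowels present: a, a, a, a; each is a nucleus, giving 4 syllables.
V1 /a/ – V2 /a/: /hz/; trying suffixes from longest down, /z/ is the first permitted one, so coda /h/ | onset /z/.
V2 /a/ – V3 /a/: /fzzl/ — longest licit onset from the right is /zl/, leaving /fz/ as coda.
V3 /a/ – V4 /a/: /vffw/ — longest licit onset from the right is /fw/, leaving /vf/ as coda.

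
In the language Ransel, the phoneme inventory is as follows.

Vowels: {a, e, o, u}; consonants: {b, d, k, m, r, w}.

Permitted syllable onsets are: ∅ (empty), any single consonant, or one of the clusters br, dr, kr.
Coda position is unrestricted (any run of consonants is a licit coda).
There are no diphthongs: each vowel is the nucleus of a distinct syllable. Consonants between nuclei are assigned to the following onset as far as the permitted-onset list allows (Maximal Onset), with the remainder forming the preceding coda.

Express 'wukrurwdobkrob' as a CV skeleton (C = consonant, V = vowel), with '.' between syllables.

CV.CCVCC.CVC.CCVC

The vowels are u, u, o, o — 4 nuclei, so 4 syllables.
/u…u/ gap (V1→V2): /kr/ is a licit onset in full, so it all attaches to the next syllable.
/u…o/ gap (V2→V3): /rwd/ — longest licit onset from the right is /d/, leaving /rw/ as coda.
/o…o/ gap (V3→V4): cluster /bkr/ — the longest permitted-onset suffix is /kr/; onset = /kr/, preceding coda = /b/.
Putting it together: wu.krurw.dob.krob.
Mapping each syllable to C/V: /wu/ → CV, /krurw/ → CCVCC, /dob/ → CVC, /krob/ → CCVC.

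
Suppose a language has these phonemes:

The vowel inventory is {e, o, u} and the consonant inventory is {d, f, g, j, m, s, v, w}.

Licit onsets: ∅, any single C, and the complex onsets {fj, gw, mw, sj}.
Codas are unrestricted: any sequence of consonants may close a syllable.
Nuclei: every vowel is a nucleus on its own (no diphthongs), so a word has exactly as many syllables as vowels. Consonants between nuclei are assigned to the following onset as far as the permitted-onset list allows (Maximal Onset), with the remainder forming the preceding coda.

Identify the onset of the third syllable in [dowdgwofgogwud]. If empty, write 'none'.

Nuclei (vowels): o, o, o, u → 4 syllables.
/o…o/ gap (V1→V2): cluster /wdgw/ — the longest permitted-onset suffix is /gw/; onset = /gw/, preceding coda = /wd/.
/o…o/ gap (V2→V3): /fg/; trying suffixes from longest down, /g/ is the first permitted one, so coda /f/ | onset /g/.
/o…u/ gap (V3→V4): cluster /gw/ — /gw/ is itself a permitted onset, so the whole cluster goes right; preceding coda = ∅.
So the parse is dowd.gwof.go.gwud.
Syllable 3 is /go/: onset /g/, nucleus /o/, coda ∅.

g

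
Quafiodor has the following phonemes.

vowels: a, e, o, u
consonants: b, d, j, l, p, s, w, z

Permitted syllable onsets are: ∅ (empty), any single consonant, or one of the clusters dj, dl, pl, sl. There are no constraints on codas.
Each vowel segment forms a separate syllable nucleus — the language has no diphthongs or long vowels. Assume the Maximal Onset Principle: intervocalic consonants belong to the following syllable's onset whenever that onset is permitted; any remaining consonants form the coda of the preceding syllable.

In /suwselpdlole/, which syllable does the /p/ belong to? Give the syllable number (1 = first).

The vowels are u, e, o, e — 4 nuclei, so 4 syllables.
V1 /u/ – V2 /e/: cluster /ws/ — the longest permitted-onset suffix is /s/; onset = /s/, preceding coda = /w/.
V2 /e/ – V3 /o/: cluster /lpdl/ — the longest permitted-onset suffix is /dl/; onset = /dl/, preceding coda = /lp/.
V3 /o/ – V4 /e/: /l/ is a single consonant, so it becomes the next onset.
Result: suw.selp.dlo.le.
The /p/ is in the coda of syllable 2 (/selp/).

2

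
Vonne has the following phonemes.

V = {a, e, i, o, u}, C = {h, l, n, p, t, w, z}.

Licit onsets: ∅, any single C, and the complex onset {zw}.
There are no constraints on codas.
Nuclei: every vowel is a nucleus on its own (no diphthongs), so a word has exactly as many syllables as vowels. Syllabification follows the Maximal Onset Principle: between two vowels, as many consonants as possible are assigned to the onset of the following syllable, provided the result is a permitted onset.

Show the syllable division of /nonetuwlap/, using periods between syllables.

no.ne.tuw.lap

The vowels are o, e, u, a — 4 nuclei, so 4 syllables.
V1 /o/ – V2 /e/: just /n/ — single C goes to the following onset.
V2 /e/ – V3 /u/: just /t/ — single C goes to the following onset.
V3 /u/ – V4 /a/: cluster /wl/ — the longest permitted-onset suffix is /l/; onset = /l/, preceding coda = /w/.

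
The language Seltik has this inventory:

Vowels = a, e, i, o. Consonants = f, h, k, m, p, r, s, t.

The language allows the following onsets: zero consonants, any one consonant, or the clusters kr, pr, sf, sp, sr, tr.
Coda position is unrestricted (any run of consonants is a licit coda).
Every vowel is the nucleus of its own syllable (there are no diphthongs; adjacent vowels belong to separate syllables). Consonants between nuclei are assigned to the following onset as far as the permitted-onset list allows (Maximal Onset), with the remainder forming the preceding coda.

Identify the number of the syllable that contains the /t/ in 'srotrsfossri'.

The vowels are o, o, i — 3 nuclei, so 3 syllables.
V1 /o/ – V2 /o/: /trsf/; trying suffixes from longest down, /sf/ is the first permitted one, so coda /tr/ | onset /sf/.
V2 /o/ – V3 /i/: /ssr/ splits as /s/ + /sr/ (/sr/ is the longest suffix that is a licit onset).
Result: srotr.sfos.sri.
The /t/ is in the coda of syllable 1 (/srotr/).

1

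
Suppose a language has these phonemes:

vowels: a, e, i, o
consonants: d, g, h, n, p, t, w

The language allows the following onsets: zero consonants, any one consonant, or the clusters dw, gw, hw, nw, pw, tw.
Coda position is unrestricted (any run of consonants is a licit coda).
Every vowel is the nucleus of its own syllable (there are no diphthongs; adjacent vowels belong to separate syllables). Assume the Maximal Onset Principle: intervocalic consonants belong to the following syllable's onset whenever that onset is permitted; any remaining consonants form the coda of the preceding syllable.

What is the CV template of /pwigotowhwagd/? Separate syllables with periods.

CCV.CV.CVC.CCVCC

Vowels present: i, o, o, a; each is a nucleus, giving 4 syllables.
Between /i/ (V1) and /o/ (V2): /g/ → onset of the next syllable (single consonants are always licit onsets).
Between /o/ (V2) and /o/ (V3): /t/ → onset of the next syllable (single consonants are always licit onsets).
Between /o/ (V3) and /a/ (V4): /whw/; trying suffixes from longest down, /hw/ is the first permitted one, so coda /w/ | onset /hw/.
Syllabification: pwi.go.tow.hwagd.
Mapping each syllable to C/V: /pwi/ → CCV, /go/ → CV, /tow/ → CVC, /hwagd/ → CCVCC.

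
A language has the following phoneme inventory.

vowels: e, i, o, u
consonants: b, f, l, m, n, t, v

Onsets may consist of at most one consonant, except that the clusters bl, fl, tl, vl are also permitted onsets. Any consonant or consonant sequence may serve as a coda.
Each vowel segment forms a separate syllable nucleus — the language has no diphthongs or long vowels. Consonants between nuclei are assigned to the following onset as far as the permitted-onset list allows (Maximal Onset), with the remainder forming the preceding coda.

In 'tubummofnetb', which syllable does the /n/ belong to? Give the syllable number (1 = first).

The vowels are u, u, o, e — 4 nuclei, so 4 syllables.
V1 /u/ – V2 /u/: /b/ → onset of the next syllable (single consonants are always licit onsets).
V2 /u/ – V3 /o/: /mm/; trying suffixes from longest down, /m/ is the first permitted one, so coda /m/ | onset /m/.
V3 /o/ – V4 /e/: /fn/ — longest licit onset from the right is /n/, leaving /f/ as coda.
Syllabification: tu.bum.mof.netb.
The /n/ is in the onset of syllable 4 (/netb/).

4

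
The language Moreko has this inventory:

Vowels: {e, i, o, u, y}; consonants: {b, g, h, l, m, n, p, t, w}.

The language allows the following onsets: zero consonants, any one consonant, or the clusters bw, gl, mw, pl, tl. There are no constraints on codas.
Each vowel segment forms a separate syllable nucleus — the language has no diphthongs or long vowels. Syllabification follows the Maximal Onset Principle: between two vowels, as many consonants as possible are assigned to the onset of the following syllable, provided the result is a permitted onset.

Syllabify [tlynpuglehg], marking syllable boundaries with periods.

The vowels are y, u, e — 3 nuclei, so 3 syllables.
σ1/σ2 boundary: /np/ splits as /n/ + /p/ (/p/ is the longest suffix that is a licit onset).
σ2/σ3 boundary: cluster /gl/ — /gl/ is itself a permitted onset, so the whole cluster goes right; preceding coda = ∅.

tlyn.pu.glehg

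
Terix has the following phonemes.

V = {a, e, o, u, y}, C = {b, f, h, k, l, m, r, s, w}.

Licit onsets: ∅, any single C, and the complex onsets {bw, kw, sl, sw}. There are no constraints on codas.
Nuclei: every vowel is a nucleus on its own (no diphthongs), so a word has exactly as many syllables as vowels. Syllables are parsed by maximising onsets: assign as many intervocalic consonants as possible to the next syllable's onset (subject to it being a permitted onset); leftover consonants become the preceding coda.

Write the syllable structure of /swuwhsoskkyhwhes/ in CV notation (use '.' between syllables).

CCVCC.CVCC.CVCC.CVC

Nuclei (vowels): u, o, y, e → 4 syllables.
/u…o/ gap (V1→V2): /whs/ — longest licit onset from the right is /s/, leaving /wh/ as coda.
/o…y/ gap (V2→V3): /skk/ — longest licit onset from the right is /k/, leaving /sk/ as coda.
/y…e/ gap (V3→V4): cluster /hwh/ — the longest permitted-onset suffix is /h/; onset = /h/, preceding coda = /hw/.
Putting it together: swuwh.sosk.kyhw.hes.
Mapping each syllable to C/V: /swuwh/ → CCVCC, /sosk/ → CVCC, /kyhw/ → CVCC, /hes/ → CVC.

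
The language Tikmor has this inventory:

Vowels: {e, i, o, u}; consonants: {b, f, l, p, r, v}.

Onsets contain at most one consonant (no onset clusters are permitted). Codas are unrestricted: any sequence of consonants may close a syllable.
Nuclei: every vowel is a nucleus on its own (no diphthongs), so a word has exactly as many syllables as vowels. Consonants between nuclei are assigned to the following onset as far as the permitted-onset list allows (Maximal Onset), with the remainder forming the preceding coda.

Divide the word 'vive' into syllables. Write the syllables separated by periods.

vi.ve

Vowels present: i, e; each is a nucleus, giving 2 syllables.
/i…e/ gap (V1→V2): /v/ is a single consonant, so it becomes the next onset.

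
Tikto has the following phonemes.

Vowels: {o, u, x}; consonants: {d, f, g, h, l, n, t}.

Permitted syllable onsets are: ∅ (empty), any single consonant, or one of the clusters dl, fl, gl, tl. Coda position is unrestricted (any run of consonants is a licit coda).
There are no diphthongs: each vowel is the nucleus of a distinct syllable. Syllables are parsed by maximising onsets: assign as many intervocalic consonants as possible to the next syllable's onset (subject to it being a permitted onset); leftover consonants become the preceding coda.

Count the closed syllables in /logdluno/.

The vowels are o, u, o — 3 nuclei, so 3 syllables.
/o…u/ gap (V1→V2): /gdl/ — longest licit onset from the right is /dl/, leaving /g/ as coda.
/u…o/ gap (V2→V3): just /n/ — single C goes to the following onset.
So the parse is log.dlu.no.
Classifying each syllable: /log/ (closed), /dlu/ (open), /no/ (open).
Closed syllables: 1.

1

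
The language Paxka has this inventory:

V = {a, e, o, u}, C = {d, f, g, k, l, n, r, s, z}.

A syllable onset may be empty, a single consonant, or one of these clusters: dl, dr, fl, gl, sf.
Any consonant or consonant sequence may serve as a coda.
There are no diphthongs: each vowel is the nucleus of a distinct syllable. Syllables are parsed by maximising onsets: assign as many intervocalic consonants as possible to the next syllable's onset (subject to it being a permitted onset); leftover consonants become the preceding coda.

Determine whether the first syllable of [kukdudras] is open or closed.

closed

The vowels are u, u, a — 3 nuclei, so 3 syllables.
V1 /u/ – V2 /u/: /kd/ splits as /k/ + /d/ (/d/ is the longest suffix that is a licit onset).
V2 /u/ – V3 /a/: /dr/ — entire cluster is a permitted onset → onset /dr/, coda ∅.
So the parse is kuk.du.dras.
Syllable 1 is /kuk/ with coda /k/, so it is closed.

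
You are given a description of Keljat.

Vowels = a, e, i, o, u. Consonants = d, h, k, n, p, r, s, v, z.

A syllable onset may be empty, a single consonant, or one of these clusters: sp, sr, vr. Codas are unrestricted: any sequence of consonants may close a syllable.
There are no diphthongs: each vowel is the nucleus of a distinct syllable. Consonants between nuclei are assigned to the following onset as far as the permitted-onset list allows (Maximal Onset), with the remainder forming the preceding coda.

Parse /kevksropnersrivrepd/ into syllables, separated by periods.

kevk.srop.ner.sri.vrepd

Vowels present: e, o, e, i, e; each is a nucleus, giving 5 syllables.
V1 /e/ – V2 /o/: /vksr/ — longest licit onset from the right is /sr/, leaving /vk/ as coda.
V2 /o/ – V3 /e/: /pn/; trying suffixes from longest down, /n/ is the first permitted one, so coda /p/ | onset /n/.
V3 /e/ – V4 /i/: /rsr/; trying suffixes from longest down, /sr/ is the first permitted one, so coda /r/ | onset /sr/.
V4 /i/ – V5 /e/: /vr/ is a licit onset in full, so it all attaches to the next syllable.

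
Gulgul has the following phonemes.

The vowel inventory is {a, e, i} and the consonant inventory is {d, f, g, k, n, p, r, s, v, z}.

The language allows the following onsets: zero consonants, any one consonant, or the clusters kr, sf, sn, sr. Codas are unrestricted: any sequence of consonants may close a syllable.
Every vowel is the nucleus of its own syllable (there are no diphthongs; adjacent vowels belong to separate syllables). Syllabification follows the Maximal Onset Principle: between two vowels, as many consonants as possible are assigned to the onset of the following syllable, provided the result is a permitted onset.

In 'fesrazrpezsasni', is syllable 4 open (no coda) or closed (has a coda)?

open

Nuclei (vowels): e, a, e, a, i → 5 syllables.
Between /e/ (V1) and /a/ (V2): /sr/ is a licit onset in full, so it all attaches to the next syllable.
Between /a/ (V2) and /e/ (V3): /zrp/; trying suffixes from longest down, /p/ is the first permitted one, so coda /zr/ | onset /p/.
Between /e/ (V3) and /a/ (V4): /zs/; trying suffixes from longest down, /s/ is the first permitted one, so coda /z/ | onset /s/.
Between /a/ (V4) and /i/ (V5): cluster /sn/ — /sn/ is itself a permitted onset, so the whole cluster goes right; preceding coda = ∅.
Syllabification: fe.srazr.pez.sa.sni.
Syllable 4 is /sa/; it ends in its nucleus with no coda, so it is open.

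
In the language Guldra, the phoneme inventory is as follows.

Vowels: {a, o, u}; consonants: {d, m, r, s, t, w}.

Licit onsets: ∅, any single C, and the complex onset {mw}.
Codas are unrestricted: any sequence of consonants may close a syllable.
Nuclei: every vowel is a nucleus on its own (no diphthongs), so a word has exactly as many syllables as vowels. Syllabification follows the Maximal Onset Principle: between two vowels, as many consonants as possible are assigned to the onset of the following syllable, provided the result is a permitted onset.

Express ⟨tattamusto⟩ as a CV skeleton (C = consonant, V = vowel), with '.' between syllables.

Nuclei (vowels): a, a, u, o → 4 syllables.
V1 /a/ – V2 /a/: /tt/; trying suffixes from longest down, /t/ is the first permitted one, so coda /t/ | onset /t/.
V2 /a/ – V3 /u/: /m/ is a single consonant, so it becomes the next onset.
V3 /u/ – V4 /o/: /st/; trying suffixes from longest down, /t/ is the first permitted one, so coda /s/ | onset /t/.
Putting it together: tat.ta.mus.to.
Mapping each syllable to C/V: /tat/ → CVC, /ta/ → CV, /mus/ → CVC, /to/ → CV.

CVC.CV.CVC.CV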